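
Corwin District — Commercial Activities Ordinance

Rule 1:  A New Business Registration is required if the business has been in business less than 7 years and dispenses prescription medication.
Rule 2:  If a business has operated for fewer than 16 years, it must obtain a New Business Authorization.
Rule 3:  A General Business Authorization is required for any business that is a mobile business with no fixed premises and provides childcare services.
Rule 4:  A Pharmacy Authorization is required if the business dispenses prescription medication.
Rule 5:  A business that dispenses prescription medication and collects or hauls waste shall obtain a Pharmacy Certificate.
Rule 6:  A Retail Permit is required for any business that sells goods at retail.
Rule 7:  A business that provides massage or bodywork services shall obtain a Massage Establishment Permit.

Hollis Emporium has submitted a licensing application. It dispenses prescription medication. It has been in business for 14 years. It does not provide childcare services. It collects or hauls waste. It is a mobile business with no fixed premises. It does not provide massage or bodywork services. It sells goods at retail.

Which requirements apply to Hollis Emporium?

New Business Authorization, Pharmacy Authorization, Pharmacy Certificate, Retail Permit

Rule 1: years in business 14 ≥ 7; dispenses prescription medication → New Business Registration not required.
Rule 2: years in business 14 < 16 → New Business Authorization required.
Rule 3: is a mobile business with no fixed premises; does not provide childcare services → General Business Authorization not required.
Rule 4: dispenses prescription medication → Pharmacy Authorization required.
Rule 5: dispenses prescription medication; collects or hauls waste → Pharmacy Certificate required.
Rule 6: sells goods at retail → Retail Permit required.
Rule 7: does not provide massage or bodywork services → Massage Establishment Permit not required.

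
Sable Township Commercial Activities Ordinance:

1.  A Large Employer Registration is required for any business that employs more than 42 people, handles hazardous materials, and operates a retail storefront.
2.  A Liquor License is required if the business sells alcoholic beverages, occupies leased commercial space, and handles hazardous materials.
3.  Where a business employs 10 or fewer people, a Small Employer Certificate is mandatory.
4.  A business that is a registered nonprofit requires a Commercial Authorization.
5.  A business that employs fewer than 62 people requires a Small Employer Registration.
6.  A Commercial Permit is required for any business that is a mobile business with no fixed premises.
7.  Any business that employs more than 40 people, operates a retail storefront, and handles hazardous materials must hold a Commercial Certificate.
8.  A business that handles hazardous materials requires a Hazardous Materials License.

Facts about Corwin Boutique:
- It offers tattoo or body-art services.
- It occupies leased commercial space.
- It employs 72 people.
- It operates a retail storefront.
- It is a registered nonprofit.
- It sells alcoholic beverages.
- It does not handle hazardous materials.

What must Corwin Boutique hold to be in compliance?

1. employees 72 > 42; does not handle hazardous materials; operates a retail storefront → Large Employer Registration not required.
2. sells alcoholic beverages; occupies leased commercial space; does not handle hazardous materials → Liquor License not required.
3. employees 72 > 10 → Small Employer Certificate not required.
4. is a registered nonprofit → Commercial Authorization required.
5. employees 72 ≥ 62 → Small Employer Registration not required.
6. occupies leased commercial space (not: is a mobile business with no fixed premises) → Commercial Permit not required.
7. employees 72 > 40; operates a retail storefront; does not handle hazardous materials → Commercial Certificate not required.
8. does not handle hazardous materials → Hazardous Materials License not required.

Commercial Authorization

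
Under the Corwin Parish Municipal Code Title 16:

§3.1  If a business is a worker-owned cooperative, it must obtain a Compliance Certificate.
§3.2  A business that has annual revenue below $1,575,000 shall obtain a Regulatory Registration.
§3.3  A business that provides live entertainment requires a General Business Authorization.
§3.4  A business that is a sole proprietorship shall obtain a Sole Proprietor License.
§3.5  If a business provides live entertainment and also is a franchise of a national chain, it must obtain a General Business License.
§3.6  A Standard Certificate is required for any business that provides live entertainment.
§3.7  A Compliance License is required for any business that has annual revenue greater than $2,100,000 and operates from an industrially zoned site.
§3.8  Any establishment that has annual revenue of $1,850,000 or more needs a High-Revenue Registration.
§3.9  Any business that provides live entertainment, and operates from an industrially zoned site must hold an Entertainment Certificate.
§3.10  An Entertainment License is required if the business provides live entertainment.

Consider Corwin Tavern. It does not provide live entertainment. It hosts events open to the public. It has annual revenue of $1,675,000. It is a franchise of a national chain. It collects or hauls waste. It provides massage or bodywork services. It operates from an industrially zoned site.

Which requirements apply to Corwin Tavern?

§3.1 is a franchise of a national chain (not: is a worker-owned cooperative) → Compliance Certificate not required.
§3.2 revenue $1,675,000 ≥ $1,575,000 → Regulatory Registration not required.
§3.3 does not provide live entertainment → General Business Authorization not required.
§3.4 is a franchise of a national chain (not: is a sole proprietorship) → Sole Proprietor License not required.
§3.5 does not provide live entertainment; is a franchise of a national chain → General Business License not required.
§3.6 does not provide live entertainment → Standard Certificate not required.
§3.7 revenue $1,675,000 ≤ $2,100,000; operates from an industrially zoned site → Compliance License not required.
§3.8 revenue $1,675,000 < $1,850,000 → High-Revenue Registration not required.
§3.9 does not provide live entertainment; operates from an industrially zoned site → Entertainment Certificate not required.
§3.10 does not provide live entertainment → Entertainment License not required.

None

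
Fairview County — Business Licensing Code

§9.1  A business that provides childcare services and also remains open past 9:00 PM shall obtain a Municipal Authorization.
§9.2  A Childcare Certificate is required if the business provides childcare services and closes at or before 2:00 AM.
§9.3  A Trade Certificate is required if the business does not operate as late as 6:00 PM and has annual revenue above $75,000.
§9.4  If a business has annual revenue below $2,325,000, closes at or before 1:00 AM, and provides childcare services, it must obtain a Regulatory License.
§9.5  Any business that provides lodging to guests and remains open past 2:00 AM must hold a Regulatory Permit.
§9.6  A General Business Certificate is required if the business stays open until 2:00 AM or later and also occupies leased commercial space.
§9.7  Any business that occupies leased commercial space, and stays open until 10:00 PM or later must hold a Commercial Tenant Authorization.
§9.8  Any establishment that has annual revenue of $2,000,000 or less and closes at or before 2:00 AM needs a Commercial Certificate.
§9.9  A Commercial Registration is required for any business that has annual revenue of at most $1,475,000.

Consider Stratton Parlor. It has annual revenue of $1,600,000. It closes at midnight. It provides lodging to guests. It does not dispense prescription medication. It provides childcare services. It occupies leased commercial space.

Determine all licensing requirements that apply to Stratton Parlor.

§9.1 provides childcare services; closes midnight, after 9:00 PM → Municipal Authorization required.
§9.2 provides childcare services; closes midnight, at/before 2:00 AM → Childcare Certificate required.
§9.3 closes midnight, after 6:00 PM; revenue $1,600,000 > $75,000 → Trade Certificate not required.
§9.4 revenue $1,600,000 < $2,325,000; closes midnight, at/before 1:00 AM; provides childcare services → Regulatory License required.
§9.5 provides lodging to guests; closes midnight, at/before 2:00 AM → Regulatory Permit not required.
§9.6 closes midnight, at/before 2:00 AM; occupies leased commercial space → General Business Certificate not required.
§9.7 occupies leased commercial space; closes midnight, after 10:00 PM → Commercial Tenant Authorization required.
§9.8 revenue $1,600,000 ≤ $2,000,000; closes midnight, at/before 2:00 AM → Commercial Certificate required.
§9.9 revenue $1,600,000 > $1,475,000 → Commercial Registration not required.

Childcare Certificate, Commercial Certificate, Commercial Tenant Authorization, Municipal Authorization, Regulatory License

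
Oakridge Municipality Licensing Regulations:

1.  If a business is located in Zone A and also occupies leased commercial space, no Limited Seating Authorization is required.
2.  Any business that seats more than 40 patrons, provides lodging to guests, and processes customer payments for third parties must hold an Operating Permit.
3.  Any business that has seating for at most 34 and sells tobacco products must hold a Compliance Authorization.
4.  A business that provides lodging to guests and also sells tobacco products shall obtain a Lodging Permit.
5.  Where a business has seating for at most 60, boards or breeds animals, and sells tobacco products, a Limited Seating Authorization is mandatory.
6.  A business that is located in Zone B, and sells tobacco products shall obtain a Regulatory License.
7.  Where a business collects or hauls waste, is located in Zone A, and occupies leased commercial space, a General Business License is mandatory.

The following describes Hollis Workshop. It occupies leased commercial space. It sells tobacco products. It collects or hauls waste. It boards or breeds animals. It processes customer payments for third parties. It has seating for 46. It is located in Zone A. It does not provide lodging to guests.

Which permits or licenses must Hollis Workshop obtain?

General Business License

1. is located in Zone A; occupies leased commercial space → exempt from Limited Seating Authorization.
2. seating 46 > 40; does not provide lodging to guests; processes customer payments for third parties → Operating Permit not required.
3. seating 46 > 34; sells tobacco products → Compliance Authorization not required.
4. does not provide lodging to guests; sells tobacco products → Lodging Permit not required.
5. seating 46 ≤ 60; boards or breeds animals; sells tobacco products → Limited Seating Authorization required.
6. is located in Zone A (not: is located in Zone B); sells tobacco products → Regulatory License not required.
7. collects or hauls waste; is located in Zone A; occupies leased commercial space → General Business License required.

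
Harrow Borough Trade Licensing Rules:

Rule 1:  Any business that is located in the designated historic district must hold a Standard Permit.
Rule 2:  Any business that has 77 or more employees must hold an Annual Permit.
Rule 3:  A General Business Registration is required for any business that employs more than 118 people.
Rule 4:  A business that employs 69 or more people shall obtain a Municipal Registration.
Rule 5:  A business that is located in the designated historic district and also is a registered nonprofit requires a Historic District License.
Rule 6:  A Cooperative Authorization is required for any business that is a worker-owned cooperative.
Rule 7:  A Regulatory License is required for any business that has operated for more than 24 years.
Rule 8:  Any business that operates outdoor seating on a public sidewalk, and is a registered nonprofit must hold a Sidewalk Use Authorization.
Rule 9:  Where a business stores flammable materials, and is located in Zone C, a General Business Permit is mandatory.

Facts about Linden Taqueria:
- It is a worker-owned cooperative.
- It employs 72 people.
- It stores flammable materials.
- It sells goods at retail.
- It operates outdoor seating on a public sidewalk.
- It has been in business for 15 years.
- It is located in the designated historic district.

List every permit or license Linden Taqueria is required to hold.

Cooperative Authorization, Municipal Registration, Standard Permit

Rule 1: is located in the designated historic district → Standard Permit required.
Rule 2: employees 72 < 77 → Annual Permit not required.
Rule 3: employees 72 ≤ 118 → General Business Registration not required.
Rule 4: employees 72 ≥ 69 → Municipal Registration required.
Rule 5: is located in the designated historic district; is a worker-owned cooperative (not: is a registered nonprofit) → Historic District License not required.
Rule 6: is a worker-owned cooperative → Cooperative Authorization required.
Rule 7: years in business 15 ≤ 24 → Regulatory License not required.
Rule 8: operates outdoor seating on a public sidewalk; is a worker-owned cooperative (not: is a registered nonprofit) → Sidewalk Use Authorization not required.
Rule 9: stores flammable materials; is located in the designated historic district (not: is located in Zone C) → General Business Permit not required.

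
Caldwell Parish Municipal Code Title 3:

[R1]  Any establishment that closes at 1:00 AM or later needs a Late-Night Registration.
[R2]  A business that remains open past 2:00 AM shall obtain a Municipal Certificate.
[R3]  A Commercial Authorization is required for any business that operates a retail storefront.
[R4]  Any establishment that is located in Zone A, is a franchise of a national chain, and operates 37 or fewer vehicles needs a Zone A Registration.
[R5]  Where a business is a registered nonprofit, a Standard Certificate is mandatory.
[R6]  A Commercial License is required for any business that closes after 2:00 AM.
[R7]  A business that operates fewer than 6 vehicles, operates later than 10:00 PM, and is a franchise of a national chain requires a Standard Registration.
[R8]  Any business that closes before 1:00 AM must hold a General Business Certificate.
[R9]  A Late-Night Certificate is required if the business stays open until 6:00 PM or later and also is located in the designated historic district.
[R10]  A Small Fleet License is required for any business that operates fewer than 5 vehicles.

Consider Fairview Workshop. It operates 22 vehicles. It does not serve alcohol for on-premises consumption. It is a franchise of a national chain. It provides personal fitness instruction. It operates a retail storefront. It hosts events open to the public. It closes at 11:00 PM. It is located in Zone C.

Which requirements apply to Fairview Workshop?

Commercial Authorization, General Business Certificate

[R1] closes 11:00 PM, at/before 1:00 AM → Late-Night Registration not required.
[R2] closes 11:00 PM, at/before 2:00 AM → Municipal Certificate not required.
[R3] operates a retail storefront → Commercial Authorization required.
[R4] is located in Zone C (not: is located in Zone A); is a franchise of a national chain; vehicles 22 ≤ 37 → Zone A Registration not required.
[R5] is a franchise of a national chain (not: is a registered nonprofit) → Standard Certificate not required.
[R6] closes 11:00 PM, at/before 2:00 AM → Commercial License not required.
[R7] vehicles 22 ≥ 6; closes 11:00 PM, after 10:00 PM; is a franchise of a national chain → Standard Registration not required.
[R8] closes 11:00 PM, at/before 1:00 AM → General Business Certificate required.
[R9] closes 11:00 PM, after 6:00 PM; is located in Zone C (not: is located in the designated historic district) → Late-Night Certificate not required.
[R10] vehicles 22 ≥ 5 → Small Fleet License not required.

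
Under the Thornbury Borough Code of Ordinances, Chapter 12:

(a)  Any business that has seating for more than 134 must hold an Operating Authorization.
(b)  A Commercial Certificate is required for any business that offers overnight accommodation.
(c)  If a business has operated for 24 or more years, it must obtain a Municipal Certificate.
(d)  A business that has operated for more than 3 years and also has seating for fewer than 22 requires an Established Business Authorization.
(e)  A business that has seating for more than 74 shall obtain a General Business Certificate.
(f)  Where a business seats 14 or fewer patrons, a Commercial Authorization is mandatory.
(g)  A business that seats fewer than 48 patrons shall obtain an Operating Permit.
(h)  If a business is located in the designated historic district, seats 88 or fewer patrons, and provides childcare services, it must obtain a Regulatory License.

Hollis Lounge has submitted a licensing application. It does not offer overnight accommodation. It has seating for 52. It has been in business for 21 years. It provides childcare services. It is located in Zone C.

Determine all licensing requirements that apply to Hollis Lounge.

None

(a) seating 52 ≤ 134 → Operating Authorization not required.
(b) does not offer overnight accommodation → Commercial Certificate not required.
(c) years in business 21 < 24 → Municipal Certificate not required.
(d) years in business 21 > 3; seating 52 ≥ 22 → Established Business Authorization not required.
(e) seating 52 ≤ 74 → General Business Certificate not required.
(f) seating 52 > 14 → Commercial Authorization not required.
(g) seating 52 ≥ 48 → Operating Permit not required.
(h) is located in Zone C (not: is located in the designated historic district); seating 52 ≤ 88; provides childcare services → Regulatory License not required.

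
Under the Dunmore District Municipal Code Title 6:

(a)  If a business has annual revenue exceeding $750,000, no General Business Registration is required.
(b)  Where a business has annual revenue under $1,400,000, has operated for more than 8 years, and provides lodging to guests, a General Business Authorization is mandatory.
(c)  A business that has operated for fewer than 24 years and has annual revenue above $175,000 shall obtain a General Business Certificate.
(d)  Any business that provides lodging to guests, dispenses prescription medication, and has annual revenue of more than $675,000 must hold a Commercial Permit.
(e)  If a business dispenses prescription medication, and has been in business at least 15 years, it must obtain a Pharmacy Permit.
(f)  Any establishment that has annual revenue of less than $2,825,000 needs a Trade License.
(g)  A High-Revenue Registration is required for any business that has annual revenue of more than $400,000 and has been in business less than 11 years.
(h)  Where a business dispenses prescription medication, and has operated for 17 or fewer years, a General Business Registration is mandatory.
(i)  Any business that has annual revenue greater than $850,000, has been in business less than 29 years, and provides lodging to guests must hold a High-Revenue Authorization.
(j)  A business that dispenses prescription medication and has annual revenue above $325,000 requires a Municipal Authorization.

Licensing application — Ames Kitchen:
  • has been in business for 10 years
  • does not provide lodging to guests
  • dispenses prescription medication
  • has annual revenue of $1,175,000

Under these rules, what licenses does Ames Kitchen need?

(a) revenue $1,175,000 > $750,000 → exempt from General Business Registration.
(b) revenue $1,175,000 < $1,400,000; years in business 10 > 8; does not provide lodging to guests → General Business Authorization not required.
(c) years in business 10 < 24; revenue $1,175,000 > $175,000 → General Business Certificate required.
(d) does not provide lodging to guests; dispenses prescription medication; revenue $1,175,000 > $675,000 → Commercial Permit not required.
(e) dispenses prescription medication; years in business 10 < 15 → Pharmacy Permit not required.
(f) revenue $1,175,000 < $2,825,000 → Trade License required.
(g) revenue $1,175,000 > $400,000; years in business 10 < 11 → High-Revenue Registration required.
(h) dispenses prescription medication; years in business 10 ≤ 17 → General Business Registration required.
(i) revenue $1,175,000 > $850,000; years in business 10 < 29; does not provide lodging to guests → High-Revenue Authorization not required.
(j) dispenses prescription medication; revenue $1,175,000 > $325,000 → Municipal Authorization required.

General Business Certificate, High-Revenue Registration, Municipal Authorization, Trade License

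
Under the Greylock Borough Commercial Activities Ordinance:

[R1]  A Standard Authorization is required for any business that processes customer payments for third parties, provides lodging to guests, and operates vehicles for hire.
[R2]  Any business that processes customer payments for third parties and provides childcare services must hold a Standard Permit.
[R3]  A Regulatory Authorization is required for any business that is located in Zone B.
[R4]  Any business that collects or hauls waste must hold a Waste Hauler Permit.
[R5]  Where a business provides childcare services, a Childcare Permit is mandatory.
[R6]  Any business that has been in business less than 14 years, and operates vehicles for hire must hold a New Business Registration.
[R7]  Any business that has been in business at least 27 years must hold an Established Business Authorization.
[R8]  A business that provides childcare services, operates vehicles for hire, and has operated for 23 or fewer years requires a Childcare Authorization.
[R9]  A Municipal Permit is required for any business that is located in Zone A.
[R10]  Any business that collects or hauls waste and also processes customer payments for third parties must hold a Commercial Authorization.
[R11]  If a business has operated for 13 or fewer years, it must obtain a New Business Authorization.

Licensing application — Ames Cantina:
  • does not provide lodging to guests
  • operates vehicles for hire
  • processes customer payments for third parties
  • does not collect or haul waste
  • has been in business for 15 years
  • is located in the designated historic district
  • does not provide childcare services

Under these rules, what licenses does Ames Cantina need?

[R1] processes customer payments for third parties; does not provide lodging to guests; operates vehicles for hire → Standard Authorization not required.
[R2] processes customer payments for third parties; does not provide childcare services → Standard Permit not required.
[R3] is located in the designated historic district (not: is located in Zone B) → Regulatory Authorization not required.
[R4] does not collect or haul waste → Waste Hauler Permit not required.
[R5] does not provide childcare services → Childcare Permit not required.
[R6] years in business 15 ≥ 14; operates vehicles for hire → New Business Registration not required.
[R7] years in business 15 < 27 → Established Business Authorization not required.
[R8] does not provide childcare services; operates vehicles for hire; years in business 15 ≤ 23 → Childcare Authorization not required.
[R9] is located in the designated historic district (not: is located in Zone A) → Municipal Permit not required.
[R10] does not collect or haul waste; processes customer payments for third parties → Commercial Authorization not required.
[R11] years in business 15 > 13 → New Business Authorization not required.

None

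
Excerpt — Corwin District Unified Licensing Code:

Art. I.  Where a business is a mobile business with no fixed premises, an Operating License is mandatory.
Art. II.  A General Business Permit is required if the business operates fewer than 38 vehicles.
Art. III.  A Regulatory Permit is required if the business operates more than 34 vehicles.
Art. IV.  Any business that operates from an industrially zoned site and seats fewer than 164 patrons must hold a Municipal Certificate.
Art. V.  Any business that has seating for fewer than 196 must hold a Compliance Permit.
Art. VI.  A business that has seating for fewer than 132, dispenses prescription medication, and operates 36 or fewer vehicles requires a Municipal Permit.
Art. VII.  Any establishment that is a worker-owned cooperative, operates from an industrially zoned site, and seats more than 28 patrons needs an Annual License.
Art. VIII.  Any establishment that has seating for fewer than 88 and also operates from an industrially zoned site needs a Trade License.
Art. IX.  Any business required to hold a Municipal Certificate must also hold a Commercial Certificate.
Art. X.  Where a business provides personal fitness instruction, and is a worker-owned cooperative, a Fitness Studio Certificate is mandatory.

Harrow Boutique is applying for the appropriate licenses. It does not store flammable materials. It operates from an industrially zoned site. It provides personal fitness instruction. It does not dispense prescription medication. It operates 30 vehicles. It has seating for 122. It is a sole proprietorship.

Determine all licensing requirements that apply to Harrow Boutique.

Commercial Certificate, Compliance Permit, General Business Permit, Municipal Certificate

Art. I. operates from an industrially zoned site (not: is a mobile business with no fixed premises) → Operating License not required.
Art. II. vehicles 30 < 38 → General Business Permit required.
Art. III. vehicles 30 ≤ 34 → Regulatory Permit not required.
Art. IV. operates from an industrially zoned site; seating 122 < 164 → Municipal Certificate required.
Art. V. seating 122 < 196 → Compliance Permit required.
Art. VI. seating 122 < 132; does not dispense prescription medication; vehicles 30 ≤ 36 → Municipal Permit not required.
Art. VII. is a sole proprietorship (not: is a worker-owned cooperative); operates from an industrially zoned site; seating 122 > 28 → Annual License not required.
Art. VIII. seating 122 ≥ 88; operates from an industrially zoned site → Trade License not required.
Art. IX. Municipal Certificate is required → Commercial Certificate also required.
Art. X. provides personal fitness instruction; is a sole proprietorship (not: is a worker-owned cooperative) → Fitness Studio Certificate not required.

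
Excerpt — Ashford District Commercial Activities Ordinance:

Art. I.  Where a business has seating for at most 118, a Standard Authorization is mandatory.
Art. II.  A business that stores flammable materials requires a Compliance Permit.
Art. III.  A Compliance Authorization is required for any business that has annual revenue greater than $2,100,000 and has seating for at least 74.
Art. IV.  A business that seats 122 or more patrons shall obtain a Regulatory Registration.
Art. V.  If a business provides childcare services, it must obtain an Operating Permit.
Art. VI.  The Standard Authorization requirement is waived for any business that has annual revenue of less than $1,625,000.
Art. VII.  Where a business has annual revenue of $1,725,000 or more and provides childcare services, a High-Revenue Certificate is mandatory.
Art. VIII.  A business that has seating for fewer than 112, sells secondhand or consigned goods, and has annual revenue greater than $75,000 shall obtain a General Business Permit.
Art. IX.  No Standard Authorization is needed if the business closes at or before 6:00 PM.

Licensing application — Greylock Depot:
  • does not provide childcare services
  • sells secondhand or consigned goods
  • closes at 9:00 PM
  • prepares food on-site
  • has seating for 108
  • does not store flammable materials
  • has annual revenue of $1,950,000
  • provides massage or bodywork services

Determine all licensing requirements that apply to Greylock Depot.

Art. I. seating 108 ≤ 118 → Standard Authorization required.
Art. II. does not store flammable materials → Compliance Permit not required.
Art. III. revenue $1,950,000 ≤ $2,100,000; seating 108 ≥ 74 → Compliance Authorization not required.
Art. IV. seating 108 < 122 → Regulatory Registration not required.
Art. V. does not provide childcare services → Operating Permit not required.
Art. VI. revenue $1,950,000 ≥ $1,625,000 → Standard Authorization exemption does not apply.
Art. VII. revenue $1,950,000 ≥ $1,725,000; does not provide childcare services → High-Revenue Certificate not required.
Art. VIII. seating 108 < 112; sells secondhand or consigned goods; revenue $1,950,000 > $75,000 → General Business Permit required.
Art. IX. closes 9:00 PM, after 6:00 PM → Standard Authorization exemption does not apply.

General Business Permit, Standard Authorization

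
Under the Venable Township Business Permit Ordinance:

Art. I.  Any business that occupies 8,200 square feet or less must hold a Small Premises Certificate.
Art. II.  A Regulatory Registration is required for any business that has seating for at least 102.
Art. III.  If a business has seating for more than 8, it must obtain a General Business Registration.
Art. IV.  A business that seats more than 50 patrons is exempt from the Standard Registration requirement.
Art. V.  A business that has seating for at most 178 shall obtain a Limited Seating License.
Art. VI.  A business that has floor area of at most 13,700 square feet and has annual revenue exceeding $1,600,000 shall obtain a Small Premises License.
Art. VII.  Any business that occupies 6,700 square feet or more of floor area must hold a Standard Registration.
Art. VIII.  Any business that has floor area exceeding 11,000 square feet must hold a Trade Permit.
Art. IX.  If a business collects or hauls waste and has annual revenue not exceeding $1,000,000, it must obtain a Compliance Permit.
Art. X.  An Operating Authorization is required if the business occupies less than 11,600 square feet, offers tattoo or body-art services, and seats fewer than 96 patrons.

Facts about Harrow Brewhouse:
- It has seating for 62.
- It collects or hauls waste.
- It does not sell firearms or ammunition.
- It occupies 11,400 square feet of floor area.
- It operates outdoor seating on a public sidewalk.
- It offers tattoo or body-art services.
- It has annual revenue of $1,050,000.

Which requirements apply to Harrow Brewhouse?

Art. I. floor area 11,400 square feet > 8,200 square feet → Small Premises Certificate not required.
Art. II. seating 62 < 102 → Regulatory Registration not required.
Art. III. seating 62 > 8 → General Business Registration required.
Art. IV. seating 62 > 50 → exempt from Standard Registration.
Art. V. seating 62 ≤ 178 → Limited Seating License required.
Art. VI. floor area 11,400 square feet ≤ 13,700 square feet; revenue $1,050,000 ≤ $1,600,000 → Small Premises License not required.
Art. VII. floor area 11,400 square feet ≥ 6,700 square feet → Standard Registration required.
Art. VIII. floor area 11,400 square feet > 11,000 square feet → Trade Permit required.
Art. IX. collects or hauls waste; revenue $1,050,000 > $1,000,000 → Compliance Permit not required.
Art. X. floor area 11,400 square feet < 11,600 square feet; offers tattoo or body-art services; seating 62 < 96 → Operating Authorization required.

General Business Registration, Limited Seating License, Operating Authorization, Trade Permit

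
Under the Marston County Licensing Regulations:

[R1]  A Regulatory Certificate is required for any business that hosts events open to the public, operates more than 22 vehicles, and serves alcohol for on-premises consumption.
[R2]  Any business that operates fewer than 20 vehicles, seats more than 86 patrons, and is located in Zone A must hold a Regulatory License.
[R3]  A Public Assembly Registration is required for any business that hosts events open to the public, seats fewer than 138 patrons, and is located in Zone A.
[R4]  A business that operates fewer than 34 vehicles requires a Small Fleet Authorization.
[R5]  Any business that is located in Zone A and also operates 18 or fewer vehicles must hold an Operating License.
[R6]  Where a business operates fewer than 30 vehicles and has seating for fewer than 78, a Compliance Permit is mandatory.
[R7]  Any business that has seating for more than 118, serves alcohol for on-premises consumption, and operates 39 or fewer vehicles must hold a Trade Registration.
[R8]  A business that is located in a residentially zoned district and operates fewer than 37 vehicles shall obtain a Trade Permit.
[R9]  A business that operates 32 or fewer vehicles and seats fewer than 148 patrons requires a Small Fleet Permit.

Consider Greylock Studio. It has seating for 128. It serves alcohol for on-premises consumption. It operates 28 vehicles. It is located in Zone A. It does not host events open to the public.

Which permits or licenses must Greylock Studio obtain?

Small Fleet Authorization, Small Fleet Permit, Trade Registration

[R1] does not host events open to the public; vehicles 28 > 22; serves alcohol for on-premises consumption → Regulatory Certificate not required.
[R2] vehicles 28 ≥ 20; seating 128 > 86; is located in Zone A → Regulatory License not required.
[R3] does not host events open to the public; seating 128 < 138; is located in Zone A → Public Assembly Registration not required.
[R4] vehicles 28 < 34 → Small Fleet Authorization required.
[R5] is located in Zone A; vehicles 28 > 18 → Operating License not required.
[R6] vehicles 28 < 30; seating 128 ≥ 78 → Compliance Permit not required.
[R7] seating 128 > 118; serves alcohol for on-premises consumption; vehicles 28 ≤ 39 → Trade Registration required.
[R8] is located in Zone A (not: is located in a residentially zoned district); vehicles 28 < 37 → Trade Permit not required.
[R9] vehicles 28 ≤ 32; seating 128 < 148 → Small Fleet Permit required.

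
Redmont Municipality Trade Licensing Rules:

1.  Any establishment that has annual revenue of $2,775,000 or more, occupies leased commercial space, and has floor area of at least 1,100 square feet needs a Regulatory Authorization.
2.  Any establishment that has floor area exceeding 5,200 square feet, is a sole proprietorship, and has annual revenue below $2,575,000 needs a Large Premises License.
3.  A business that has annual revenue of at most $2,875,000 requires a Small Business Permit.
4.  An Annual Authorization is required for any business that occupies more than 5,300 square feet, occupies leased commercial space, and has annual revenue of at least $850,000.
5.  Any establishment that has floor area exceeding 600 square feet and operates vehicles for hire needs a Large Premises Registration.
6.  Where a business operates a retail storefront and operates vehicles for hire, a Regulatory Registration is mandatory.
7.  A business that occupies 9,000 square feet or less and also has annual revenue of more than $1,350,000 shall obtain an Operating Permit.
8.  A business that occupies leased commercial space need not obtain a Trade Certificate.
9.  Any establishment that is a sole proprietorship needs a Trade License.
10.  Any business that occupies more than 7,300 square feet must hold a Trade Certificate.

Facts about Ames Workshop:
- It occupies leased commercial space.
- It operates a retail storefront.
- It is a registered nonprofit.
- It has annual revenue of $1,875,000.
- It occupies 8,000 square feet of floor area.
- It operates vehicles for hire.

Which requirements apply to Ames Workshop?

Annual Authorization, Large Premises Registration, Operating Permit, Regulatory Registration, Small Business Permit

1. revenue $1,875,000 < $2,775,000; occupies leased commercial space; floor area 8,000 square feet ≥ 1,100 square feet → Regulatory Authorization not required.
2. floor area 8,000 square feet > 5,200 square feet; is a registered nonprofit (not: is a sole proprietorship); revenue $1,875,000 < $2,575,000 → Large Premises License not required.
3. revenue $1,875,000 ≤ $2,875,000 → Small Business Permit required.
4. floor area 8,000 square feet > 5,300 square feet; occupies leased commercial space; revenue $1,875,000 ≥ $850,000 → Annual Authorization required.
5. floor area 8,000 square feet > 600 square feet; operates vehicles for hire → Large Premises Registration required.
6. operates a retail storefront; operates vehicles for hire → Regulatory Registration required.
7. floor area 8,000 square feet ≤ 9,000 square feet; revenue $1,875,000 > $1,350,000 → Operating Permit required.
8. occupies leased commercial space → exempt from Trade Certificate.
9. is a registered nonprofit (not: is a sole proprietorship) → Trade License not required.
10. floor area 8,000 square feet > 7,300 square feet → Trade Certificate required.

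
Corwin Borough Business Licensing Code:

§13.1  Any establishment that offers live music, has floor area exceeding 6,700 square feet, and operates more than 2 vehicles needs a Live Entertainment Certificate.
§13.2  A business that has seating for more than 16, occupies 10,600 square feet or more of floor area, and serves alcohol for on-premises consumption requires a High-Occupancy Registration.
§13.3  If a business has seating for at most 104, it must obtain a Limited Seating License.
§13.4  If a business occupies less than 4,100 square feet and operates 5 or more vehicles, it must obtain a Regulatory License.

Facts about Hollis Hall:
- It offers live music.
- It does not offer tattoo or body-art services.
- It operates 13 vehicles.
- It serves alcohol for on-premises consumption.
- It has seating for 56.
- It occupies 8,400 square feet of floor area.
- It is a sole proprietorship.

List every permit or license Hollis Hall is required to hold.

Limited Seating License, Live Entertainment Certificate

§13.1 offers live music; floor area 8,400 square feet > 6,700 square feet; vehicles 13 > 2 → Live Entertainment Certificate required.
§13.2 seating 56 > 16; floor area 8,400 square feet < 10,600 square feet; serves alcohol for on-premises consumption → High-Occupancy Registration not required.
§13.3 seating 56 ≤ 104 → Limited Seating License required.
§13.4 floor area 8,400 square feet ≥ 4,100 square feet; vehicles 13 ≥ 5 → Regulatory License not required.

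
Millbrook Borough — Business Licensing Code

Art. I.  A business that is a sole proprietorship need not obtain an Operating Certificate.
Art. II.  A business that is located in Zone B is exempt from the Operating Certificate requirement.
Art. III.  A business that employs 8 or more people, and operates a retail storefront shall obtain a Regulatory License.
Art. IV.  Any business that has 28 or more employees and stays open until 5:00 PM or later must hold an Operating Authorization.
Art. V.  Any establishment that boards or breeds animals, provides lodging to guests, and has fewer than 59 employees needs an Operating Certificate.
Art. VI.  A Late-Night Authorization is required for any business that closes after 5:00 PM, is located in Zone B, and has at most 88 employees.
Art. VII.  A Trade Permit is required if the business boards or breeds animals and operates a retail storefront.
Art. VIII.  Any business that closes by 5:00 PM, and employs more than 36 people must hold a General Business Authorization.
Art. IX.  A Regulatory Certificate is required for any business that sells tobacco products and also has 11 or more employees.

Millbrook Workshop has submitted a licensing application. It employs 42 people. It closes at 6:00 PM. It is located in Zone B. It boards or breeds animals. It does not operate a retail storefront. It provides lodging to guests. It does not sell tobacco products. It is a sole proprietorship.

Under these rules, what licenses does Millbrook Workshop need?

Late-Night Authorization, Operating Authorization

Art. I. is a sole proprietorship → exempt from Operating Certificate.
Art. II. is located in Zone B → exempt from Operating Certificate.
Art. III. employees 42 ≥ 8; does not operate a retail storefront → Regulatory License not required.
Art. IV. employees 42 ≥ 28; closes 6:00 PM, after 5:00 PM → Operating Authorization required.
Art. V. boards or breeds animals; provides lodging to guests; employees 42 < 59 → Operating Certificate required.
Art. VI. closes 6:00 PM, after 5:00 PM; is located in Zone B; employees 42 ≤ 88 → Late-Night Authorization required.
Art. VII. boards or breeds animals; does not operate a retail storefront → Trade Permit not required.
Art. VIII. closes 6:00 PM, after 5:00 PM; employees 42 > 36 → General Business Authorization not required.
Art. IX. does not sell tobacco products; employees 42 ≥ 11 → Regulatory Certificate not required.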